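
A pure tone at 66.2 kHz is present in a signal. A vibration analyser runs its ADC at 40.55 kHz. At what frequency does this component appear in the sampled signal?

14.9 kHz

66.2 kHz mod fs = 25.65 kHz.
25.65 kHz > fs/2 = 20.275 kHz, folds to fs − 25.65 kHz = 14.9 kHz.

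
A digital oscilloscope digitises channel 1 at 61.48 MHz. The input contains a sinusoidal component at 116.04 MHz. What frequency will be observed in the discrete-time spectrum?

6.92 MHz

116.04 MHz mod fs = 54.56 MHz.
54.56 MHz > fs/2 = 30.74 MHz, folds to fs − 54.56 MHz = 6.92 MHz.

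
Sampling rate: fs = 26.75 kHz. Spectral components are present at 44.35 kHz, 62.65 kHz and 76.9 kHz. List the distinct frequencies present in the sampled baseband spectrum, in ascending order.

fs/2 = 13.375 kHz.
44.35 kHz mod fs = 17.6 kHz.
17.6 kHz > fs/2 = 13.375 kHz, folds to fs − 17.6 kHz = 9.15 kHz.
62.65 kHz mod fs = 9.15 kHz.
9.15 kHz ≤ fs/2 = 13.375 kHz, appears at 9.15 kHz.
76.9 kHz mod fs = 23.4 kHz.
23.4 kHz > fs/2 = 13.375 kHz, folds to fs − 23.4 kHz = 3.35 kHz.
Distinct values: {3.35 kHz, 9.15 kHz}.

3.35 kHz, 9.15 kHz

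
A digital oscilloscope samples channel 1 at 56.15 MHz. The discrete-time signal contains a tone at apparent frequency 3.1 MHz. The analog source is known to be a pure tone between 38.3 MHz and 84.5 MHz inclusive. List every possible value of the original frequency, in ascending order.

53.05 MHz, 59.25 MHz

Frequencies that alias to 3.1 MHz are k·fs ± 3.1 MHz for integer k ≥ 0.
k=0: 3.1 MHz.
k=1: 53.05 MHz, 59.25 MHz.
k=2: 109.2 MHz, 115.4 MHz.
Within [38.3 MHz, 84.5 MHz]: 53.05 MHz, 59.25 MHz.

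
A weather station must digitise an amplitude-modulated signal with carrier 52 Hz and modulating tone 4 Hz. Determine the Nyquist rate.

AM sidebands sit at fc ± fm = 48 Hz and 56 Hz.
Highest-frequency component: 56 Hz.
Nyquist rate = 2 × 56 Hz = 112 Hz.

112 Hz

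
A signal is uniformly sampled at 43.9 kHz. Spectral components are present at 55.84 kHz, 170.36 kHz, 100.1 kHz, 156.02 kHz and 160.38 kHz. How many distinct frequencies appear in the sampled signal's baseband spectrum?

fs/2 = 21.95 kHz.
55.84 kHz mod fs = 11.94 kHz.
11.94 kHz ≤ fs/2 = 21.95 kHz, appears at 11.94 kHz.
170.36 kHz mod fs = 38.66 kHz.
38.66 kHz > fs/2 = 21.95 kHz, folds to fs − 38.66 kHz = 5.24 kHz.
100.1 kHz mod fs = 12.3 kHz.
12.3 kHz ≤ fs/2 = 21.95 kHz, appears at 12.3 kHz.
156.02 kHz mod fs = 24.32 kHz.
24.32 kHz > fs/2 = 21.95 kHz, folds to fs − 24.32 kHz = 19.58 kHz.
160.38 kHz mod fs = 28.68 kHz.
28.68 kHz > fs/2 = 21.95 kHz, folds to fs − 28.68 kHz = 15.22 kHz.
Distinct values: {5.24 kHz, 11.94 kHz, 12.3 kHz, 15.22 kHz, 19.58 kHz} → 5.

5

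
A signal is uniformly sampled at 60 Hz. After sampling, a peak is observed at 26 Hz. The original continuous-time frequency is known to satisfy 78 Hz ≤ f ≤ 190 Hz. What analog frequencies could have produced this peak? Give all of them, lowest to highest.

Frequencies that alias to 26 Hz are k·fs ± 26 Hz for integer k ≥ 0.
k=0: 26 Hz.
k=1: 34 Hz, 86 Hz.
k=2: 94 Hz, 146 Hz.
k=3: 154 Hz, 206 Hz.
k=4: 214 Hz, 266 Hz.
Within [78 Hz, 190 Hz]: 86 Hz, 94 Hz, 146 Hz, 154 Hz.

86 Hz, 94 Hz, 146 Hz, 154 Hz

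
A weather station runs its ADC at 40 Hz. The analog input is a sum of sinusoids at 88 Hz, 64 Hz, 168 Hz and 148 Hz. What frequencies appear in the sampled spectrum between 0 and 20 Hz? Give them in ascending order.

fs/2 = 20 Hz.
88 Hz mod fs = 8 Hz.
8 Hz ≤ fs/2 = 20 Hz, appears at 8 Hz.
64 Hz mod fs = 24 Hz.
24 Hz > fs/2 = 20 Hz, folds to fs − 24 Hz = 16 Hz.
168 Hz mod fs = 8 Hz.
8 Hz ≤ fs/2 = 20 Hz, appears at 8 Hz.
148 Hz mod fs = 28 Hz.
28 Hz > fs/2 = 20 Hz, folds to fs − 28 Hz = 12 Hz.
Distinct values: {8 Hz, 12 Hz, 16 Hz}.

8 Hz, 12 Hz, 16 Hz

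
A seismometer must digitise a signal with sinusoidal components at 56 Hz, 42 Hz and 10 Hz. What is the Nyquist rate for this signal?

Highest-frequency component: 56 Hz.
Nyquist rate = 2 × 56 Hz = 112 Hz.

112 Hz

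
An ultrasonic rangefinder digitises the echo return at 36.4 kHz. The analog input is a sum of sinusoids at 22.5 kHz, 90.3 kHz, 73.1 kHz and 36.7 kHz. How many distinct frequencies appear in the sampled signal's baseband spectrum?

fs/2 = 18.2 kHz.
22.5 kHz > fs/2 = 18.2 kHz, folds to fs − 22.5 kHz = 13.9 kHz.
90.3 kHz mod fs = 17.5 kHz.
17.5 kHz ≤ fs/2 = 18.2 kHz, appears at 17.5 kHz.
73.1 kHz mod fs = 0.3 kHz.
0.3 kHz ≤ fs/2 = 18.2 kHz, appears at 0.3 kHz.
36.7 kHz mod fs = 0.3 kHz.
0.3 kHz ≤ fs/2 = 18.2 kHz, appears at 0.3 kHz.
Distinct values: {0.3 kHz, 13.9 kHz, 17.5 kHz} → 3.

3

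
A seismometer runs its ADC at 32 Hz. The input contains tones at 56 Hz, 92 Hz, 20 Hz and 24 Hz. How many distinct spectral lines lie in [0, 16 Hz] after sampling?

fs/2 = 16 Hz.
56 Hz mod fs = 24 Hz.
24 Hz > fs/2 = 16 Hz, folds to fs − 24 Hz = 8 Hz.
92 Hz mod fs = 28 Hz.
28 Hz > fs/2 = 16 Hz, folds to fs − 28 Hz = 4 Hz.
20 Hz > fs/2 = 16 Hz, folds to fs − 20 Hz = 12 Hz.
24 Hz > fs/2 = 16 Hz, folds to fs − 24 Hz = 8 Hz.
Distinct values: {4 Hz, 8 Hz, 12 Hz} → 3.

3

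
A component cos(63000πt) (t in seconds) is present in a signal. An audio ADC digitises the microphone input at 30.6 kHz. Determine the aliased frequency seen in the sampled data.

0.9 kHz

ω = 63000π rad/s → f = ω/(2π) = 31500 Hz = 31.5 kHz.
31.5 kHz mod fs = 0.9 kHz.
0.9 kHz ≤ fs/2 = 15.3 kHz, appears at 0.9 kHz.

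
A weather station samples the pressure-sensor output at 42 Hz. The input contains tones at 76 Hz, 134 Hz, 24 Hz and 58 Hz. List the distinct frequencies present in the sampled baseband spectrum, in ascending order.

fs/2 = 21 Hz.
76 Hz mod fs = 34 Hz.
34 Hz > fs/2 = 21 Hz, folds to fs − 34 Hz = 8 Hz.
134 Hz mod fs = 8 Hz.
8 Hz ≤ fs/2 = 21 Hz, appears at 8 Hz.
24 Hz > fs/2 = 21 Hz, folds to fs − 24 Hz = 18 Hz.
58 Hz mod fs = 16 Hz.
16 Hz ≤ fs/2 = 21 Hz, appears at 16 Hz.
Distinct values: {8 Hz, 16 Hz, 18 Hz}.

8 Hz, 16 Hz, 18 Hz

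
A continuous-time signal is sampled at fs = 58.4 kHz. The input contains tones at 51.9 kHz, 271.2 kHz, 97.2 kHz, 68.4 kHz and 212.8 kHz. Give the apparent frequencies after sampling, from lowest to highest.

fs/2 = 29.2 kHz.
51.9 kHz > fs/2 = 29.2 kHz, folds to fs − 51.9 kHz = 6.5 kHz.
271.2 kHz mod fs = 37.6 kHz.
37.6 kHz > fs/2 = 29.2 kHz, folds to fs − 37.6 kHz = 20.8 kHz.
97.2 kHz mod fs = 38.8 kHz.
38.8 kHz > fs/2 = 29.2 kHz, folds to fs − 38.8 kHz = 19.6 kHz.
68.4 kHz mod fs = 10 kHz.
10 kHz ≤ fs/2 = 29.2 kHz, appears at 10 kHz.
212.8 kHz mod fs = 37.6 kHz.
37.6 kHz > fs/2 = 29.2 kHz, folds to fs − 37.6 kHz = 20.8 kHz.
Distinct values: {6.5 kHz, 10 kHz, 19.6 kHz, 20.8 kHz}.

6.5 kHz, 10 kHz, 19.6 kHz, 20.8 kHz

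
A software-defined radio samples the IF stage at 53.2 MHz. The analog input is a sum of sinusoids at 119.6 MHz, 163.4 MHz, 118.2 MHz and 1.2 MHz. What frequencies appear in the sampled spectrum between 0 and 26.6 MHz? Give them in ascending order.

fs/2 = 26.6 MHz.
119.6 MHz mod fs = 13.2 MHz.
13.2 MHz ≤ fs/2 = 26.6 MHz, appears at 13.2 MHz.
163.4 MHz mod fs = 3.8 MHz.
3.8 MHz ≤ fs/2 = 26.6 MHz, appears at 3.8 MHz.
118.2 MHz mod fs = 11.8 MHz.
11.8 MHz ≤ fs/2 = 26.6 MHz, appears at 11.8 MHz.
1.2 MHz ≤ fs/2 = 26.6 MHz, passes unchanged.
Distinct values: {1.2 MHz, 3.8 MHz, 11.8 MHz, 13.2 MHz}.

1.2 MHz, 3.8 MHz, 11.8 MHz, 13.2 MHz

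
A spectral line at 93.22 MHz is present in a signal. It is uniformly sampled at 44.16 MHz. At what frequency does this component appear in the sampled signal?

4.9 MHz

93.22 MHz mod fs = 4.9 MHz.
4.9 MHz ≤ fs/2 = 22.08 MHz, appears at 4.9 MHz.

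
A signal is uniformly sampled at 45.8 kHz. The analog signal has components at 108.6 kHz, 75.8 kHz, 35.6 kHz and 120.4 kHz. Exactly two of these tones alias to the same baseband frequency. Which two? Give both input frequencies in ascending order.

fs/2 = 22.9 kHz.
108.6 kHz mod fs = 17 kHz.
17 kHz ≤ fs/2 = 22.9 kHz, appears at 17 kHz.
75.8 kHz mod fs = 30 kHz.
30 kHz > fs/2 = 22.9 kHz, folds to fs − 30 kHz = 15.8 kHz.
35.6 kHz > fs/2 = 22.9 kHz, folds to fs − 35.6 kHz = 10.2 kHz.
120.4 kHz mod fs = 28.8 kHz.
28.8 kHz > fs/2 = 22.9 kHz, folds to fs − 28.8 kHz = 17 kHz.
108.6 kHz and 120.4 kHz both map to 17 kHz.

108.6 kHz, 120.4 kHz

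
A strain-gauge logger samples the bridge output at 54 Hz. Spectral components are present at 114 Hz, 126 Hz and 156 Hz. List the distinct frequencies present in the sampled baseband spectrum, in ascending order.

fs/2 = 27 Hz.
114 Hz mod fs = 6 Hz.
6 Hz ≤ fs/2 = 27 Hz, appears at 6 Hz.
126 Hz mod fs = 18 Hz.
18 Hz ≤ fs/2 = 27 Hz, appears at 18 Hz.
156 Hz mod fs = 48 Hz.
48 Hz > fs/2 = 27 Hz, folds to fs − 48 Hz = 6 Hz.
Distinct values: {6 Hz, 18 Hz}.

6 Hz, 18 Hz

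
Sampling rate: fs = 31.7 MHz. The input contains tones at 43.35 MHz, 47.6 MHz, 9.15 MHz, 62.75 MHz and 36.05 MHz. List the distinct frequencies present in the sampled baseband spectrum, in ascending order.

0.65 MHz, 4.35 MHz, 9.15 MHz, 11.65 MHz, 15.8 MHz

fs/2 = 15.85 MHz.
43.35 MHz mod fs = 11.65 MHz.
11.65 MHz ≤ fs/2 = 15.85 MHz, appears at 11.65 MHz.
47.6 MHz mod fs = 15.9 MHz.
15.9 MHz > fs/2 = 15.85 MHz, folds to fs − 15.9 MHz = 15.8 MHz.
9.15 MHz ≤ fs/2 = 15.85 MHz, passes unchanged.
62.75 MHz mod fs = 31.05 MHz.
31.05 MHz > fs/2 = 15.85 MHz, folds to fs − 31.05 MHz = 0.65 MHz.
36.05 MHz mod fs = 4.35 MHz.
4.35 MHz ≤ fs/2 = 15.85 MHz, appears at 4.35 MHz.
Distinct values: {0.65 MHz, 4.35 MHz, 9.15 MHz, 11.65 MHz, 15.8 MHz}.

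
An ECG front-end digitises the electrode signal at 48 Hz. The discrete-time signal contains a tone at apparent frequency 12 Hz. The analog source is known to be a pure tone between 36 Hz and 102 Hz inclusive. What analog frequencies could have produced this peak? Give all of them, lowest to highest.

36 Hz, 60 Hz, 84 Hz

Frequencies that alias to 12 Hz are k·fs ± 12 Hz for integer k ≥ 0.
k=0: 12 Hz.
k=1: 36 Hz, 60 Hz.
k=2: 84 Hz, 108 Hz.
k=3: 132 Hz, 156 Hz.
Within [36 Hz, 102 Hz]: 36 Hz, 60 Hz, 84 Hz.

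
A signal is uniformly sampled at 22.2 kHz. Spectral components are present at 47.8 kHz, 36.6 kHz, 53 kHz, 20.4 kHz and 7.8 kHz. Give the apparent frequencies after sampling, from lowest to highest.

fs/2 = 11.1 kHz.
47.8 kHz mod fs = 3.4 kHz.
3.4 kHz ≤ fs/2 = 11.1 kHz, appears at 3.4 kHz.
36.6 kHz mod fs = 14.4 kHz.
14.4 kHz > fs/2 = 11.1 kHz, folds to fs − 14.4 kHz = 7.8 kHz.
53 kHz mod fs = 8.6 kHz.
8.6 kHz ≤ fs/2 = 11.1 kHz, appears at 8.6 kHz.
20.4 kHz > fs/2 = 11.1 kHz, folds to fs − 20.4 kHz = 1.8 kHz.
7.8 kHz ≤ fs/2 = 11.1 kHz, passes unchanged.
Distinct values: {1.8 kHz, 3.4 kHz, 7.8 kHz, 8.6 kHz}.

1.8 kHz, 3.4 kHz, 7.8 kHz, 8.6 kHz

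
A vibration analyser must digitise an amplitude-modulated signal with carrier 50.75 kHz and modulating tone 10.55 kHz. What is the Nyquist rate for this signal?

122.6 kHz

AM sidebands sit at fc ± fm = 40.2 kHz and 61.3 kHz.
Highest-frequency component: 61.3 kHz.
Nyquist rate = 2 × 61.3 kHz = 122.6 kHz.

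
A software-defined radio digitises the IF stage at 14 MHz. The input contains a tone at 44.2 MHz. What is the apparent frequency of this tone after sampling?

2.2 MHz

44.2 MHz mod fs = 2.2 MHz.
2.2 MHz ≤ fs/2 = 7 MHz, appears at 2.2 MHz.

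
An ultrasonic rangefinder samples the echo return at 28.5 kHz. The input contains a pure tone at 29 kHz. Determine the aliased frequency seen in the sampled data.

0.5 kHz

29 kHz mod fs = 0.5 kHz.
0.5 kHz ≤ fs/2 = 14.25 kHz, appears at 0.5 kHz.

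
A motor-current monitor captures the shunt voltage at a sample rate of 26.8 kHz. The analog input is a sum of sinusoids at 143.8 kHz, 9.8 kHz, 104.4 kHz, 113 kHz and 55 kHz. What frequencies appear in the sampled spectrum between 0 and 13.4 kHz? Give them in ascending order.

fs/2 = 13.4 kHz.
143.8 kHz mod fs = 9.8 kHz.
9.8 kHz ≤ fs/2 = 13.4 kHz, appears at 9.8 kHz.
9.8 kHz ≤ fs/2 = 13.4 kHz, passes unchanged.
104.4 kHz mod fs = 24 kHz.
24 kHz > fs/2 = 13.4 kHz, folds to fs − 24 kHz = 2.8 kHz.
113 kHz mod fs = 5.8 kHz.
5.8 kHz ≤ fs/2 = 13.4 kHz, appears at 5.8 kHz.
55 kHz mod fs = 1.4 kHz.
1.4 kHz ≤ fs/2 = 13.4 kHz, appears at 1.4 kHz.
Distinct values: {1.4 kHz, 2.8 kHz, 5.8 kHz, 9.8 kHz}.

1.4 kHz, 2.8 kHz, 5.8 kHz, 9.8 kHz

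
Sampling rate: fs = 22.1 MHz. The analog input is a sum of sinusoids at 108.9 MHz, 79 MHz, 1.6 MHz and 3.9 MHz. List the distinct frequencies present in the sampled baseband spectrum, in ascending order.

1.6 MHz, 3.9 MHz, 9.4 MHz

fs/2 = 11.05 MHz.
108.9 MHz mod fs = 20.5 MHz.
20.5 MHz > fs/2 = 11.05 MHz, folds to fs − 20.5 MHz = 1.6 MHz.
79 MHz mod fs = 12.7 MHz.
12.7 MHz > fs/2 = 11.05 MHz, folds to fs − 12.7 MHz = 9.4 MHz.
1.6 MHz ≤ fs/2 = 11.05 MHz, passes unchanged.
3.9 MHz ≤ fs/2 = 11.05 MHz, passes unchanged.
Distinct values: {1.6 MHz, 3.9 MHz, 9.4 MHz}.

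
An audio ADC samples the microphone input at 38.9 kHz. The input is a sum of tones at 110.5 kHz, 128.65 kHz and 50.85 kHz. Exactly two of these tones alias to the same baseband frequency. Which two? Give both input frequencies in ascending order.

50.85 kHz, 128.65 kHz

fs/2 = 19.45 kHz.
110.5 kHz mod fs = 32.7 kHz.
32.7 kHz > fs/2 = 19.45 kHz, folds to fs − 32.7 kHz = 6.2 kHz.
128.65 kHz mod fs = 11.95 kHz.
11.95 kHz ≤ fs/2 = 19.45 kHz, appears at 11.95 kHz.
50.85 kHz mod fs = 11.95 kHz.
11.95 kHz ≤ fs/2 = 19.45 kHz, appears at 11.95 kHz.
50.85 kHz and 128.65 kHz both map to 11.95 kHz.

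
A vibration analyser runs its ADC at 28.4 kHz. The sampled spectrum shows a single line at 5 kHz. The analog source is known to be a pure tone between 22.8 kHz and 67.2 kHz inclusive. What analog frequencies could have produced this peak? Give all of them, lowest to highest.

23.4 kHz, 33.4 kHz, 51.8 kHz, 61.8 kHz

Frequencies that alias to 5 kHz are k·fs ± 5 kHz for integer k ≥ 0.
k=0: 5 kHz.
k=1: 23.4 kHz, 33.4 kHz.
k=2: 51.8 kHz, 61.8 kHz.
k=3: 80.2 kHz, 90.2 kHz.
Within [22.8 kHz, 67.2 kHz]: 23.4 kHz, 33.4 kHz, 51.8 kHz, 61.8 kHz.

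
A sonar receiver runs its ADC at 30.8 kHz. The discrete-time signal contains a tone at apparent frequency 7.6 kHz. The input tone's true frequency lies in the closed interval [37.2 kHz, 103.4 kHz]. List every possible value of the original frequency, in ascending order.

Frequencies that alias to 7.6 kHz are k·fs ± 7.6 kHz for integer k ≥ 0.
k=0: 7.6 kHz.
k=1: 23.2 kHz, 38.4 kHz.
k=2: 54 kHz, 69.2 kHz.
k=3: 84.8 kHz, 100 kHz.
k=4: 115.6 kHz, 130.8 kHz.
Within [37.2 kHz, 103.4 kHz]: 38.4 kHz, 54 kHz, 69.2 kHz, 84.8 kHz, 100 kHz.

38.4 kHz, 54 kHz, 69.2 kHz, 84.8 kHz, 100 kHz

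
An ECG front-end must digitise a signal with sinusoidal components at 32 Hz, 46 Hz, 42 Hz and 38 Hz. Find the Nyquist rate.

Highest-frequency component: 46 Hz.
Nyquist rate = 2 × 46 Hz = 92 Hz.

92 Hz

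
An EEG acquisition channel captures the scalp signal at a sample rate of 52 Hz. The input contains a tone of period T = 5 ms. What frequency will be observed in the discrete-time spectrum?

8 Hz

T = 5 ms → f = 1/T = 200 Hz.
200 Hz mod fs = 44 Hz.
44 Hz > fs/2 = 26 Hz, folds to fs − 44 Hz = 8 Hz.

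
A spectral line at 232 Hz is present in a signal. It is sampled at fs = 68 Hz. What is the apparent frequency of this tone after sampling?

28 Hz

232 Hz mod fs = 28 Hz.
28 Hz ≤ fs/2 = 34 Hz, appears at 28 Hz.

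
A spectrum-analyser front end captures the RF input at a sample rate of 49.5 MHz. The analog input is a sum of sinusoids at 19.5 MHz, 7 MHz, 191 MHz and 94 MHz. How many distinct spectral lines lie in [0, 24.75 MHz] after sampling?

fs/2 = 24.75 MHz.
19.5 MHz ≤ fs/2 = 24.75 MHz, passes unchanged.
7 MHz ≤ fs/2 = 24.75 MHz, passes unchanged.
191 MHz mod fs = 42.5 MHz.
42.5 MHz > fs/2 = 24.75 MHz, folds to fs − 42.5 MHz = 7 MHz.
94 MHz mod fs = 44.5 MHz.
44.5 MHz > fs/2 = 24.75 MHz, folds to fs − 44.5 MHz = 5 MHz.
Distinct values: {5 MHz, 7 MHz, 19.5 MHz} → 3.

3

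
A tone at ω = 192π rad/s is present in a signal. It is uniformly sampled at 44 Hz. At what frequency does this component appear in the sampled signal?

8 Hz

ω = 192π rad/s → f = ω/(2π) = 96 Hz.
96 Hz mod fs = 8 Hz.
8 Hz ≤ fs/2 = 22 Hz, appears at 8 Hz.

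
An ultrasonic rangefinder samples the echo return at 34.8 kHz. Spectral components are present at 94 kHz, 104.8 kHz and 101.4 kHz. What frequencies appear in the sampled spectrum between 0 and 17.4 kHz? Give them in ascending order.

0.4 kHz, 3 kHz, 10.4 kHz

fs/2 = 17.4 kHz.
94 kHz mod fs = 24.4 kHz.
24.4 kHz > fs/2 = 17.4 kHz, folds to fs − 24.4 kHz = 10.4 kHz.
104.8 kHz mod fs = 0.4 kHz.
0.4 kHz ≤ fs/2 = 17.4 kHz, appears at 0.4 kHz.
101.4 kHz mod fs = 31.8 kHz.
31.8 kHz > fs/2 = 17.4 kHz, folds to fs − 31.8 kHz = 3 kHz.
Distinct values: {0.4 kHz, 3 kHz, 10.4 kHz}.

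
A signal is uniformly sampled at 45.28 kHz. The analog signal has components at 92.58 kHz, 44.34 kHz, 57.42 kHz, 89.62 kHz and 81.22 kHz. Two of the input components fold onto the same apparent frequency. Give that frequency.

fs/2 = 22.64 kHz.
92.58 kHz mod fs = 2.02 kHz.
2.02 kHz ≤ fs/2 = 22.64 kHz, appears at 2.02 kHz.
44.34 kHz > fs/2 = 22.64 kHz, folds to fs − 44.34 kHz = 0.94 kHz.
57.42 kHz mod fs = 12.14 kHz.
12.14 kHz ≤ fs/2 = 22.64 kHz, appears at 12.14 kHz.
89.62 kHz mod fs = 44.34 kHz.
44.34 kHz > fs/2 = 22.64 kHz, folds to fs − 44.34 kHz = 0.94 kHz.
81.22 kHz mod fs = 35.94 kHz.
35.94 kHz > fs/2 = 22.64 kHz, folds to fs − 35.94 kHz = 9.34 kHz.
44.34 kHz and 89.62 kHz both map to 0.94 kHz.

0.94 kHz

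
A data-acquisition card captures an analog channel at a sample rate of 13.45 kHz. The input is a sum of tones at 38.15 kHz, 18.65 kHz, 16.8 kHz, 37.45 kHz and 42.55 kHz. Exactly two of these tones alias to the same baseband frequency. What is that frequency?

fs/2 = 6.725 kHz.
38.15 kHz mod fs = 11.25 kHz.
11.25 kHz > fs/2 = 6.725 kHz, folds to fs − 11.25 kHz = 2.2 kHz.
18.65 kHz mod fs = 5.2 kHz.
5.2 kHz ≤ fs/2 = 6.725 kHz, appears at 5.2 kHz.
16.8 kHz mod fs = 3.35 kHz.
3.35 kHz ≤ fs/2 = 6.725 kHz, appears at 3.35 kHz.
37.45 kHz mod fs = 10.55 kHz.
10.55 kHz > fs/2 = 6.725 kHz, folds to fs − 10.55 kHz = 2.9 kHz.
42.55 kHz mod fs = 2.2 kHz.
2.2 kHz ≤ fs/2 = 6.725 kHz, appears at 2.2 kHz.
38.15 kHz and 42.55 kHz both map to 2.2 kHz.

2.2 kHz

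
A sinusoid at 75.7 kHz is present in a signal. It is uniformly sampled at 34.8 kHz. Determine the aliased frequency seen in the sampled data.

75.7 kHz mod fs = 6.1 kHz.
6.1 kHz ≤ fs/2 = 17.4 kHz, appears at 6.1 kHz.

6.1 kHz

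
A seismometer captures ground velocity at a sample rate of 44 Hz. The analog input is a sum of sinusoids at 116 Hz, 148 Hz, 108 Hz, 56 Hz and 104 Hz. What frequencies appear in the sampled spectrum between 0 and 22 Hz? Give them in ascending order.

fs/2 = 22 Hz.
116 Hz mod fs = 28 Hz.
28 Hz > fs/2 = 22 Hz, folds to fs − 28 Hz = 16 Hz.
148 Hz mod fs = 16 Hz.
16 Hz ≤ fs/2 = 22 Hz, appears at 16 Hz.
108 Hz mod fs = 20 Hz.
20 Hz ≤ fs/2 = 22 Hz, appears at 20 Hz.
56 Hz mod fs = 12 Hz.
12 Hz ≤ fs/2 = 22 Hz, appears at 12 Hz.
104 Hz mod fs = 16 Hz.
16 Hz ≤ fs/2 = 22 Hz, appears at 16 Hz.
Distinct values: {12 Hz, 16 Hz, 20 Hz}.

12 Hz, 16 Hz, 20 Hz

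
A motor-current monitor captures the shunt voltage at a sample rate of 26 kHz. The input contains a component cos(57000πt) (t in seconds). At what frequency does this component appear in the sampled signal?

2.5 kHz

ω = 57000π rad/s → f = ω/(2π) = 28500 Hz = 28.5 kHz.
28.5 kHz mod fs = 2.5 kHz.
2.5 kHz ≤ fs/2 = 13 kHz, appears at 2.5 kHz.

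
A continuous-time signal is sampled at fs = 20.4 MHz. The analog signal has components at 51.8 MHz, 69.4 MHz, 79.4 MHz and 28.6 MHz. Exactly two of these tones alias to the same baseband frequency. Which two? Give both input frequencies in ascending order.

28.6 MHz, 69.4 MHz

fs/2 = 10.2 MHz.
51.8 MHz mod fs = 11 MHz.
11 MHz > fs/2 = 10.2 MHz, folds to fs − 11 MHz = 9.4 MHz.
69.4 MHz mod fs = 8.2 MHz.
8.2 MHz ≤ fs/2 = 10.2 MHz, appears at 8.2 MHz.
79.4 MHz mod fs = 18.2 MHz.
18.2 MHz > fs/2 = 10.2 MHz, folds to fs − 18.2 MHz = 2.2 MHz.
28.6 MHz mod fs = 8.2 MHz.
8.2 MHz ≤ fs/2 = 10.2 MHz, appears at 8.2 MHz.
28.6 MHz and 69.4 MHz both map to 8.2 MHz.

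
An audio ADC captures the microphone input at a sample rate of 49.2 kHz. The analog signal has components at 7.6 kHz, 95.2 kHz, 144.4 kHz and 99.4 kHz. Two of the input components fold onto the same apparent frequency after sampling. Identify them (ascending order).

95.2 kHz, 144.4 kHz

fs/2 = 24.6 kHz.
7.6 kHz ≤ fs/2 = 24.6 kHz, passes unchanged.
95.2 kHz mod fs = 46 kHz.
46 kHz > fs/2 = 24.6 kHz, folds to fs − 46 kHz = 3.2 kHz.
144.4 kHz mod fs = 46 kHz.
46 kHz > fs/2 = 24.6 kHz, folds to fs − 46 kHz = 3.2 kHz.
99.4 kHz mod fs = 1 kHz.
1 kHz ≤ fs/2 = 24.6 kHz, appears at 1 kHz.
95.2 kHz and 144.4 kHz both map to 3.2 kHz.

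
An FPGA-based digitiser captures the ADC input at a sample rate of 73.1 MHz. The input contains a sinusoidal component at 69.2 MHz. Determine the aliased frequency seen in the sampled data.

69.2 MHz > fs/2 = 36.55 MHz, folds to fs − 69.2 MHz = 3.9 MHz.

3.9 MHz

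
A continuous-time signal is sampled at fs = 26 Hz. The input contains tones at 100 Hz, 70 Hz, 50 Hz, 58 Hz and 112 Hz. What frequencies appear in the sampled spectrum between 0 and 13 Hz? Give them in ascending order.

fs/2 = 13 Hz.
100 Hz mod fs = 22 Hz.
22 Hz > fs/2 = 13 Hz, folds to fs − 22 Hz = 4 Hz.
70 Hz mod fs = 18 Hz.
18 Hz > fs/2 = 13 Hz, folds to fs − 18 Hz = 8 Hz.
50 Hz mod fs = 24 Hz.
24 Hz > fs/2 = 13 Hz, folds to fs − 24 Hz = 2 Hz.
58 Hz mod fs = 6 Hz.
6 Hz ≤ fs/2 = 13 Hz, appears at 6 Hz.
112 Hz mod fs = 8 Hz.
8 Hz ≤ fs/2 = 13 Hz, appears at 8 Hz.
Distinct values: {2 Hz, 4 Hz, 6 Hz, 8 Hz}.

2 Hz, 4 Hz, 6 Hz, 8 Hz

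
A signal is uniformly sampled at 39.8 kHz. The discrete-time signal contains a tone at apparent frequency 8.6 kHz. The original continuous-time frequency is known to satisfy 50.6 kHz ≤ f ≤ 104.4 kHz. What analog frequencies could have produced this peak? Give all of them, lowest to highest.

71 kHz, 88.2 kHz

Frequencies that alias to 8.6 kHz are k·fs ± 8.6 kHz for integer k ≥ 0.
k=0: 8.6 kHz.
k=1: 31.2 kHz, 48.4 kHz.
k=2: 71 kHz, 88.2 kHz.
k=3: 110.8 kHz, 128 kHz.
Within [50.6 kHz, 104.4 kHz]: 71 kHz, 88.2 kHz.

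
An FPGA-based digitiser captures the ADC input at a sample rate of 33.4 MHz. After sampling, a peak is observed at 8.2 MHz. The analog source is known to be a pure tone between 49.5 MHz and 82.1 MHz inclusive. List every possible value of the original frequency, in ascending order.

Frequencies that alias to 8.2 MHz are k·fs ± 8.2 MHz for integer k ≥ 0.
k=0: 8.2 MHz.
k=1: 25.2 MHz, 41.6 MHz.
k=2: 58.6 MHz, 75 MHz.
k=3: 92 MHz, 108.4 MHz.
Within [49.5 MHz, 82.1 MHz]: 58.6 MHz, 75 MHz.

58.6 MHz, 75 MHz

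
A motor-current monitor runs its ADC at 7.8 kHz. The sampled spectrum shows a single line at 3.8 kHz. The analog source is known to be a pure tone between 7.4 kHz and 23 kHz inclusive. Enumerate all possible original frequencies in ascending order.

11.6 kHz, 11.8 kHz, 19.4 kHz, 19.6 kHz

Frequencies that alias to 3.8 kHz are k·fs ± 3.8 kHz for integer k ≥ 0.
k=0: 3.8 kHz.
k=1: 4 kHz, 11.6 kHz.
k=2: 11.8 kHz, 19.4 kHz.
k=3: 19.6 kHz, 27.2 kHz.
k=4: 27.4 kHz, 35 kHz.
Within [7.4 kHz, 23 kHz]: 11.6 kHz, 11.8 kHz, 19.4 kHz, 19.6 kHz.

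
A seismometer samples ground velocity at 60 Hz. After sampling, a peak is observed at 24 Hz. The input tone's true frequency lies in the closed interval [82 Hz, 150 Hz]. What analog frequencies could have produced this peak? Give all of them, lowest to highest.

84 Hz, 96 Hz, 144 Hz

Frequencies that alias to 24 Hz are k·fs ± 24 Hz for integer k ≥ 0.
k=0: 24 Hz.
k=1: 36 Hz, 84 Hz.
k=2: 96 Hz, 144 Hz.
k=3: 156 Hz, 204 Hz.
Within [82 Hz, 150 Hz]: 84 Hz, 96 Hz, 144 Hz.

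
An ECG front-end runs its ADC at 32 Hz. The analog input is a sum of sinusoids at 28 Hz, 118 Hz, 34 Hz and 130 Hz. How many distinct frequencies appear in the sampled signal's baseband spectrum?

3

fs/2 = 16 Hz.
28 Hz > fs/2 = 16 Hz, folds to fs − 28 Hz = 4 Hz.
118 Hz mod fs = 22 Hz.
22 Hz > fs/2 = 16 Hz, folds to fs − 22 Hz = 10 Hz.
34 Hz mod fs = 2 Hz.
2 Hz ≤ fs/2 = 16 Hz, appears at 2 Hz.
130 Hz mod fs = 2 Hz.
2 Hz ≤ fs/2 = 16 Hz, appears at 2 Hz.
Distinct values: {2 Hz, 4 Hz, 10 Hz} → 3.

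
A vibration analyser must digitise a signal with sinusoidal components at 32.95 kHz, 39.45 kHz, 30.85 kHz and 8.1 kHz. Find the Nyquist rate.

Highest-frequency component: 39.45 kHz.
Nyquist rate = 2 × 39.45 kHz = 78.9 kHz.

78.9 kHz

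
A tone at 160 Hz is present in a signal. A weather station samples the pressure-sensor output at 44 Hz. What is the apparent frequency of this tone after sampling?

160 Hz mod fs = 28 Hz.
28 Hz > fs/2 = 22 Hz, folds to fs − 28 Hz = 16 Hz.

16 Hz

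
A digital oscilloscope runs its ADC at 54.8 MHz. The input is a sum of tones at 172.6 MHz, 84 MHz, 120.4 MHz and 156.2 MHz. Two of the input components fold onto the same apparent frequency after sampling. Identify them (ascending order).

156.2 MHz, 172.6 MHz

fs/2 = 27.4 MHz.
172.6 MHz mod fs = 8.2 MHz.
8.2 MHz ≤ fs/2 = 27.4 MHz, appears at 8.2 MHz.
84 MHz mod fs = 29.2 MHz.
29.2 MHz > fs/2 = 27.4 MHz, folds to fs − 29.2 MHz = 25.6 MHz.
120.4 MHz mod fs = 10.8 MHz.
10.8 MHz ≤ fs/2 = 27.4 MHz, appears at 10.8 MHz.
156.2 MHz mod fs = 46.6 MHz.
46.6 MHz > fs/2 = 27.4 MHz, folds to fs − 46.6 MHz = 8.2 MHz.
156.2 MHz and 172.6 MHz both map to 8.2 MHz.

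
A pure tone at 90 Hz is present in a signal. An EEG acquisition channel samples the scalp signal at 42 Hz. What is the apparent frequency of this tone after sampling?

6 Hz

90 Hz mod fs = 6 Hz.
6 Hz ≤ fs/2 = 21 Hz, appears at 6 Hz.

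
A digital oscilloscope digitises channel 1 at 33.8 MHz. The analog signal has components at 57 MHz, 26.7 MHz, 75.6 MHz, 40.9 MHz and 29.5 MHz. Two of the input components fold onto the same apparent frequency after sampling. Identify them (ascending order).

26.7 MHz, 40.9 MHz

fs/2 = 16.9 MHz.
57 MHz mod fs = 23.2 MHz.
23.2 MHz > fs/2 = 16.9 MHz, folds to fs − 23.2 MHz = 10.6 MHz.
26.7 MHz > fs/2 = 16.9 MHz, folds to fs − 26.7 MHz = 7.1 MHz.
75.6 MHz mod fs = 8 MHz.
8 MHz ≤ fs/2 = 16.9 MHz, appears at 8 MHz.
40.9 MHz mod fs = 7.1 MHz.
7.1 MHz ≤ fs/2 = 16.9 MHz, appears at 7.1 MHz.
29.5 MHz > fs/2 = 16.9 MHz, folds to fs − 29.5 MHz = 4.3 MHz.
26.7 MHz and 40.9 MHz both map to 7.1 MHz.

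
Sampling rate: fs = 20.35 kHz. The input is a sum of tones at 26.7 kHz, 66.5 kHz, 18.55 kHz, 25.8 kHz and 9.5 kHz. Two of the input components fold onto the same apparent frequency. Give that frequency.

fs/2 = 10.175 kHz.
26.7 kHz mod fs = 6.35 kHz.
6.35 kHz ≤ fs/2 = 10.175 kHz, appears at 6.35 kHz.
66.5 kHz mod fs = 5.45 kHz.
5.45 kHz ≤ fs/2 = 10.175 kHz, appears at 5.45 kHz.
18.55 kHz > fs/2 = 10.175 kHz, folds to fs − 18.55 kHz = 1.8 kHz.
25.8 kHz mod fs = 5.45 kHz.
5.45 kHz ≤ fs/2 = 10.175 kHz, appears at 5.45 kHz.
9.5 kHz ≤ fs/2 = 10.175 kHz, passes unchanged.
25.8 kHz and 66.5 kHz both map to 5.45 kHz.

5.45 kHz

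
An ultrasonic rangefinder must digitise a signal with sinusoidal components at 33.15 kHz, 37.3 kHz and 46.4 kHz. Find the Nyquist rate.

Highest-frequency component: 46.4 kHz.
Nyquist rate = 2 × 46.4 kHz = 92.8 kHz.

92.8 kHz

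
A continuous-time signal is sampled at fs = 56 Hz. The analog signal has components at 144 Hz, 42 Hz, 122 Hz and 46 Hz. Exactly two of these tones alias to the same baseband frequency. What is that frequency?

fs/2 = 28 Hz.
144 Hz mod fs = 32 Hz.
32 Hz > fs/2 = 28 Hz, folds to fs − 32 Hz = 24 Hz.
42 Hz > fs/2 = 28 Hz, folds to fs − 42 Hz = 14 Hz.
122 Hz mod fs = 10 Hz.
10 Hz ≤ fs/2 = 28 Hz, appears at 10 Hz.
46 Hz > fs/2 = 28 Hz, folds to fs − 46 Hz = 10 Hz.
46 Hz and 122 Hz both map to 10 Hz.

10 Hz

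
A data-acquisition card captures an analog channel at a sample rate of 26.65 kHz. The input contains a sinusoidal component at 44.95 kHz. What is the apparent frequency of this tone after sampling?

44.95 kHz mod fs = 18.3 kHz.
18.3 kHz > fs/2 = 13.325 kHz, folds to fs − 18.3 kHz = 8.35 kHz.

8.35 kHz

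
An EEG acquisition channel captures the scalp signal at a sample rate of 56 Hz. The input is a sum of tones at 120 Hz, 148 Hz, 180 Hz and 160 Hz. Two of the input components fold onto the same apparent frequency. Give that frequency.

8 Hz

fs/2 = 28 Hz.
120 Hz mod fs = 8 Hz.
8 Hz ≤ fs/2 = 28 Hz, appears at 8 Hz.
148 Hz mod fs = 36 Hz.
36 Hz > fs/2 = 28 Hz, folds to fs − 36 Hz = 20 Hz.
180 Hz mod fs = 12 Hz.
12 Hz ≤ fs/2 = 28 Hz, appears at 12 Hz.
160 Hz mod fs = 48 Hz.
48 Hz > fs/2 = 28 Hz, folds to fs − 48 Hz = 8 Hz.
120 Hz and 160 Hz both map to 8 Hz.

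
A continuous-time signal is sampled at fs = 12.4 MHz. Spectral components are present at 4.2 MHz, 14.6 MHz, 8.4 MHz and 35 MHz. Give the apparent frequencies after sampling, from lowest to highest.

2.2 MHz, 4 MHz, 4.2 MHz

fs/2 = 6.2 MHz.
4.2 MHz ≤ fs/2 = 6.2 MHz, passes unchanged.
14.6 MHz mod fs = 2.2 MHz.
2.2 MHz ≤ fs/2 = 6.2 MHz, appears at 2.2 MHz.
8.4 MHz > fs/2 = 6.2 MHz, folds to fs − 8.4 MHz = 4 MHz.
35 MHz mod fs = 10.2 MHz.
10.2 MHz > fs/2 = 6.2 MHz, folds to fs − 10.2 MHz = 2.2 MHz.
Distinct values: {2.2 MHz, 4 MHz, 4.2 MHz}.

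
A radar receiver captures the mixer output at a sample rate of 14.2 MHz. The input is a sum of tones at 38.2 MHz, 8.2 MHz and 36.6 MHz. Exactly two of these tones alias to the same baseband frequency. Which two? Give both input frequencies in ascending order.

8.2 MHz, 36.6 MHz

fs/2 = 7.1 MHz.
38.2 MHz mod fs = 9.8 MHz.
9.8 MHz > fs/2 = 7.1 MHz, folds to fs − 9.8 MHz = 4.4 MHz.
8.2 MHz > fs/2 = 7.1 MHz, folds to fs − 8.2 MHz = 6 MHz.
36.6 MHz mod fs = 8.2 MHz.
8.2 MHz > fs/2 = 7.1 MHz, folds to fs − 8.2 MHz = 6 MHz.
8.2 MHz and 36.6 MHz both map to 6 MHz.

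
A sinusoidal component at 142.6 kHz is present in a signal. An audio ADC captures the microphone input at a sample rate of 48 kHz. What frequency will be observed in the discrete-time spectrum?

1.4 kHz

142.6 kHz mod fs = 46.6 kHz.
46.6 kHz > fs/2 = 24 kHz, folds to fs − 46.6 kHz = 1.4 kHz.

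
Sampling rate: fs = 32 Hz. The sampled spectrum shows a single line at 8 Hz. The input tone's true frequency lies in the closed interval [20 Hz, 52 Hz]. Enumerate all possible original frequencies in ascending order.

Frequencies that alias to 8 Hz are k·fs ± 8 Hz for integer k ≥ 0.
k=0: 8 Hz.
k=1: 24 Hz, 40 Hz.
k=2: 56 Hz, 72 Hz.
Within [20 Hz, 52 Hz]: 24 Hz, 40 Hz.

24 Hz, 40 Hz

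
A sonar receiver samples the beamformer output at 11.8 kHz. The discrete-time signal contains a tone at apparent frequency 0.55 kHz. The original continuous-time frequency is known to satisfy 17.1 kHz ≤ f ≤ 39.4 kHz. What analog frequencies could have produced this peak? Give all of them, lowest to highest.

Frequencies that alias to 0.55 kHz are k·fs ± 0.55 kHz for integer k ≥ 0.
k=0: 0.55 kHz.
k=1: 11.25 kHz, 12.35 kHz.
k=2: 23.05 kHz, 24.15 kHz.
k=3: 34.85 kHz, 35.95 kHz.
k=4: 46.65 kHz, 47.75 kHz.
Within [17.1 kHz, 39.4 kHz]: 23.05 kHz, 24.15 kHz, 34.85 kHz, 35.95 kHz.

23.05 kHz, 24.15 kHz, 34.85 kHz, 35.95 kHz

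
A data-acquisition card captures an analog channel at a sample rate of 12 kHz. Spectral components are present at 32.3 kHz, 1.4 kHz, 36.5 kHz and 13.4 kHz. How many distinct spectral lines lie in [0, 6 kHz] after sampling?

fs/2 = 6 kHz.
32.3 kHz mod fs = 8.3 kHz.
8.3 kHz > fs/2 = 6 kHz, folds to fs − 8.3 kHz = 3.7 kHz.
1.4 kHz ≤ fs/2 = 6 kHz, passes unchanged.
36.5 kHz mod fs = 0.5 kHz.
0.5 kHz ≤ fs/2 = 6 kHz, appears at 0.5 kHz.
13.4 kHz mod fs = 1.4 kHz.
1.4 kHz ≤ fs/2 = 6 kHz, appears at 1.4 kHz.
Distinct values: {0.5 kHz, 1.4 kHz, 3.7 kHz} → 3.

3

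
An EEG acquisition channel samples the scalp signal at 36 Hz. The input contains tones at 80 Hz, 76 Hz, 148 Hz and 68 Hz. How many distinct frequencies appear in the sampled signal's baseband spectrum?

fs/2 = 18 Hz.
80 Hz mod fs = 8 Hz.
8 Hz ≤ fs/2 = 18 Hz, appears at 8 Hz.
76 Hz mod fs = 4 Hz.
4 Hz ≤ fs/2 = 18 Hz, appears at 4 Hz.
148 Hz mod fs = 4 Hz.
4 Hz ≤ fs/2 = 18 Hz, appears at 4 Hz.
68 Hz mod fs = 32 Hz.
32 Hz > fs/2 = 18 Hz, folds to fs − 32 Hz = 4 Hz.
Distinct values: {4 Hz, 8 Hz} → 2.

2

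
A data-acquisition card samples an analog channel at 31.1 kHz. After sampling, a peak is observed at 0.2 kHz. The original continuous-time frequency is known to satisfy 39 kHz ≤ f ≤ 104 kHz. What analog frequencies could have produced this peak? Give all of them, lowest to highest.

Frequencies that alias to 0.2 kHz are k·fs ± 0.2 kHz for integer k ≥ 0.
k=0: 0.2 kHz.
k=1: 30.9 kHz, 31.3 kHz.
k=2: 62 kHz, 62.4 kHz.
k=3: 93.1 kHz, 93.5 kHz.
k=4: 124.2 kHz, 124.6 kHz.
Within [39 kHz, 104 kHz]: 62 kHz, 62.4 kHz, 93.1 kHz, 93.5 kHz.

62 kHz, 62.4 kHz, 93.1 kHz, 93.5 kHz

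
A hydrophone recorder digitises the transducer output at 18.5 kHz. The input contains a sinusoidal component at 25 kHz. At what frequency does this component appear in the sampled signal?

25 kHz mod fs = 6.5 kHz.
6.5 kHz ≤ fs/2 = 9.25 kHz, appears at 6.5 kHz.

6.5 kHz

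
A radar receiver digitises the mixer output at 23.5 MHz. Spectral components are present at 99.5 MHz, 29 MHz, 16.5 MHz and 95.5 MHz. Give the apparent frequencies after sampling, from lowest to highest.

1.5 MHz, 5.5 MHz, 7 MHz

fs/2 = 11.75 MHz.
99.5 MHz mod fs = 5.5 MHz.
5.5 MHz ≤ fs/2 = 11.75 MHz, appears at 5.5 MHz.
29 MHz mod fs = 5.5 MHz.
5.5 MHz ≤ fs/2 = 11.75 MHz, appears at 5.5 MHz.
16.5 MHz > fs/2 = 11.75 MHz, folds to fs − 16.5 MHz = 7 MHz.
95.5 MHz mod fs = 1.5 MHz.
1.5 MHz ≤ fs/2 = 11.75 MHz, appears at 1.5 MHz.
Distinct values: {1.5 MHz, 5.5 MHz, 7 MHz}.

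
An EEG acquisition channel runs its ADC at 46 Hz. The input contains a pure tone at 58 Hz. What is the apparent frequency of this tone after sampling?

58 Hz mod fs = 12 Hz.
12 Hz ≤ fs/2 = 23 Hz, appears at 12 Hz.

12 Hz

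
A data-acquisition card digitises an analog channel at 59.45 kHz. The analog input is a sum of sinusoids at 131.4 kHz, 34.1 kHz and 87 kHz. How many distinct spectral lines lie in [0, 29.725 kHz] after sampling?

3

fs/2 = 29.725 kHz.
131.4 kHz mod fs = 12.5 kHz.
12.5 kHz ≤ fs/2 = 29.725 kHz, appears at 12.5 kHz.
34.1 kHz > fs/2 = 29.725 kHz, folds to fs − 34.1 kHz = 25.35 kHz.
87 kHz mod fs = 27.55 kHz.
27.55 kHz ≤ fs/2 = 29.725 kHz, appears at 27.55 kHz.
Distinct values: {12.5 kHz, 25.35 kHz, 27.55 kHz} → 3.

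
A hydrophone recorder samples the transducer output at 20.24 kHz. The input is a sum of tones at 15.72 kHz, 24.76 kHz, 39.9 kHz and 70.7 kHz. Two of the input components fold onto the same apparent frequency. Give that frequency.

4.52 kHz

fs/2 = 10.12 kHz.
15.72 kHz > fs/2 = 10.12 kHz, folds to fs − 15.72 kHz = 4.52 kHz.
24.76 kHz mod fs = 4.52 kHz.
4.52 kHz ≤ fs/2 = 10.12 kHz, appears at 4.52 kHz.
39.9 kHz mod fs = 19.66 kHz.
19.66 kHz > fs/2 = 10.12 kHz, folds to fs − 19.66 kHz = 0.58 kHz.
70.7 kHz mod fs = 9.98 kHz.
9.98 kHz ≤ fs/2 = 10.12 kHz, appears at 9.98 kHz.
15.72 kHz and 24.76 kHz both map to 4.52 kHz.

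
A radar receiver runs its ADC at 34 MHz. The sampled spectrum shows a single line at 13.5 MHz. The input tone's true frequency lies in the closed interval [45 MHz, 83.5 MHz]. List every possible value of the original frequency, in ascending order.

Frequencies that alias to 13.5 MHz are k·fs ± 13.5 MHz for integer k ≥ 0.
k=0: 13.5 MHz.
k=1: 20.5 MHz, 47.5 MHz.
k=2: 54.5 MHz, 81.5 MHz.
k=3: 88.5 MHz, 115.5 MHz.
Within [45 MHz, 83.5 MHz]: 47.5 MHz, 54.5 MHz, 81.5 MHz.

47.5 MHz, 54.5 MHz, 81.5 MHz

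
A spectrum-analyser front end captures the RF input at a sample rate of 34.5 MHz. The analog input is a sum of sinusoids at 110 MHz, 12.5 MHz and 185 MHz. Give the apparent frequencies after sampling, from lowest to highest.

fs/2 = 17.25 MHz.
110 MHz mod fs = 6.5 MHz.
6.5 MHz ≤ fs/2 = 17.25 MHz, appears at 6.5 MHz.
12.5 MHz ≤ fs/2 = 17.25 MHz, passes unchanged.
185 MHz mod fs = 12.5 MHz.
12.5 MHz ≤ fs/2 = 17.25 MHz, appears at 12.5 MHz.
Distinct values: {6.5 MHz, 12.5 MHz}.

6.5 MHz, 12.5 MHz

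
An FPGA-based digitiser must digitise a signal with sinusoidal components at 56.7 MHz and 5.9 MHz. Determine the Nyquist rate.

113.4 MHz

Highest-frequency component: 56.7 MHz.
Nyquist rate = 2 × 56.7 MHz = 113.4 MHz.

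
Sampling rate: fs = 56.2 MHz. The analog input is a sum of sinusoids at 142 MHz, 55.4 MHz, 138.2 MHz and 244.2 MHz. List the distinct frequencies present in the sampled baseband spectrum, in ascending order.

0.8 MHz, 19.4 MHz, 25.8 MHz, 26.6 MHz

fs/2 = 28.1 MHz.
142 MHz mod fs = 29.6 MHz.
29.6 MHz > fs/2 = 28.1 MHz, folds to fs − 29.6 MHz = 26.6 MHz.
55.4 MHz > fs/2 = 28.1 MHz, folds to fs − 55.4 MHz = 0.8 MHz.
138.2 MHz mod fs = 25.8 MHz.
25.8 MHz ≤ fs/2 = 28.1 MHz, appears at 25.8 MHz.
244.2 MHz mod fs = 19.4 MHz.
19.4 MHz ≤ fs/2 = 28.1 MHz, appears at 19.4 MHz.
Distinct values: {0.8 MHz, 19.4 MHz, 25.8 MHz, 26.6 MHz}.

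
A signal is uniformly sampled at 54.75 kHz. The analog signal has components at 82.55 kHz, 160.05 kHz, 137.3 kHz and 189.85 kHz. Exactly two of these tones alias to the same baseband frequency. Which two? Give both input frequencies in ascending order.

fs/2 = 27.375 kHz.
82.55 kHz mod fs = 27.8 kHz.
27.8 kHz > fs/2 = 27.375 kHz, folds to fs − 27.8 kHz = 26.95 kHz.
160.05 kHz mod fs = 50.55 kHz.
50.55 kHz > fs/2 = 27.375 kHz, folds to fs − 50.55 kHz = 4.2 kHz.
137.3 kHz mod fs = 27.8 kHz.
27.8 kHz > fs/2 = 27.375 kHz, folds to fs − 27.8 kHz = 26.95 kHz.
189.85 kHz mod fs = 25.6 kHz.
25.6 kHz ≤ fs/2 = 27.375 kHz, appears at 25.6 kHz.
82.55 kHz and 137.3 kHz both map to 26.95 kHz.

82.55 kHz, 137.3 kHz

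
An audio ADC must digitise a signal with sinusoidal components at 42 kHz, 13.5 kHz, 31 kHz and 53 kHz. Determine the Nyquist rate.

106 kHz

Highest-frequency component: 53 kHz.
Nyquist rate = 2 × 53 kHz = 106 kHz.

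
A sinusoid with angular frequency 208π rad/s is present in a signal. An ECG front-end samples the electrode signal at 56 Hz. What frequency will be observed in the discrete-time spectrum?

8 Hz

ω = 208π rad/s → f = ω/(2π) = 104 Hz.
104 Hz mod fs = 48 Hz.
48 Hz > fs/2 = 28 Hz, folds to fs − 48 Hz = 8 Hz.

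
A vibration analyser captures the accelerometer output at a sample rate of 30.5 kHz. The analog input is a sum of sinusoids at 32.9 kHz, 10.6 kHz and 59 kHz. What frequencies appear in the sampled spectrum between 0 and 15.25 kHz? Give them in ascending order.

fs/2 = 15.25 kHz.
32.9 kHz mod fs = 2.4 kHz.
2.4 kHz ≤ fs/2 = 15.25 kHz, appears at 2.4 kHz.
10.6 kHz ≤ fs/2 = 15.25 kHz, passes unchanged.
59 kHz mod fs = 28.5 kHz.
28.5 kHz > fs/2 = 15.25 kHz, folds to fs − 28.5 kHz = 2 kHz.
Distinct values: {2 kHz, 2.4 kHz, 10.6 kHz}.

2 kHz, 2.4 kHz, 10.6 kHz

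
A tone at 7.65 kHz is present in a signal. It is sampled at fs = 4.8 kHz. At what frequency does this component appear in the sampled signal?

1.95 kHz

7.65 kHz mod fs = 2.85 kHz.
2.85 kHz > fs/2 = 2.4 kHz, folds to fs − 2.85 kHz = 1.95 kHz.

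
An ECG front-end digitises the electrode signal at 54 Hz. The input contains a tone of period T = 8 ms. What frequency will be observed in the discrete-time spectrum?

17 Hz

T = 8 ms → f = 1/T = 125 Hz.
125 Hz mod fs = 17 Hz.
17 Hz ≤ fs/2 = 27 Hz, appears at 17 Hz.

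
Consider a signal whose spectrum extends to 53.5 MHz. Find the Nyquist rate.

Nyquist rate = 2 × 53.5 MHz = 107 MHz.

107 MHz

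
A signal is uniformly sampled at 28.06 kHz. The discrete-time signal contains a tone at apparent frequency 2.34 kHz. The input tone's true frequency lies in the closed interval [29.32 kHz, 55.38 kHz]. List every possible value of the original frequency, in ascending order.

30.4 kHz, 53.78 kHz

Frequencies that alias to 2.34 kHz are k·fs ± 2.34 kHz for integer k ≥ 0.
k=0: 2.34 kHz.
k=1: 25.72 kHz, 30.4 kHz.
k=2: 53.78 kHz, 58.46 kHz.
k=3: 81.84 kHz, 86.52 kHz.
Within [29.32 kHz, 55.38 kHz]: 30.4 kHz, 53.78 kHz.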